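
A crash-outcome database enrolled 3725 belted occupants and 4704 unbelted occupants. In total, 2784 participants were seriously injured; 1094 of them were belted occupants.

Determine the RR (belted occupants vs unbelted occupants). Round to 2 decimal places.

RR = 0.82

belted occupants without the outcome: 3725 − 1094 = 2631
unbelted occupants with the outcome: 2784 − 1094 = 1690
unbelted occupants without the outcome: 4704 − 1690 = 3014
risk, belted occupants = 1094/3725 = 0.2937
risk, unbelted occupants = 1690/4704 = 0.3593
RR = 0.2937 / 0.3593 = 0.82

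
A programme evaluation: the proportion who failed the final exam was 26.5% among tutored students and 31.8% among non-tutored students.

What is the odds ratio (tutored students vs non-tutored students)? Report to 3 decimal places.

0.773

odds, tutored students = 0.2650/0.7350 = 0.3605
odds, non-tutored students = 0.3180/0.6820 = 0.4663
OR = 0.3605 / 0.4663 = 0.773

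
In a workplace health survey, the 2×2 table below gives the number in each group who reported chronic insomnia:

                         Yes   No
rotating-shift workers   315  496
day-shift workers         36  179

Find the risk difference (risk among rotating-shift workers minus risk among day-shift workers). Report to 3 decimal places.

risk, rotating-shift workers = 315/811 = 0.3884
risk, day-shift workers = 36/215 = 0.1674
risk difference = 0.3884 − 0.1674 = 0.221

0.221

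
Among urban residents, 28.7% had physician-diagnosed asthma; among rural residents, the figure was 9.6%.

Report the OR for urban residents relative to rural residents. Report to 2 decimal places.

3.79

odds, urban residents = 0.2870/0.7130 = 0.4025
odds, rural residents = 0.0960/0.9040 = 0.1062
OR = 0.4025 / 0.1062 = 3.79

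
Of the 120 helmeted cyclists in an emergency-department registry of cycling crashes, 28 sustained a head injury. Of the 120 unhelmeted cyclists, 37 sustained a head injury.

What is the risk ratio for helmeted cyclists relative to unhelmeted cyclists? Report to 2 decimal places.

0.76

risk, helmeted cyclists = 28/120 = 0.2333
risk, unhelmeted cyclists = 37/120 = 0.3083
RR = 0.2333 / 0.3083 = 0.76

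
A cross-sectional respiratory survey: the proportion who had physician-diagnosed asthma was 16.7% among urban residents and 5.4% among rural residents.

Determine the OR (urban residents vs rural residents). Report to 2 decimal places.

3.51

odds, urban residents = 0.1670/0.8330 = 0.2005
odds, rural residents = 0.0540/0.9460 = 0.0571
OR = 0.2005 / 0.0571 = 3.51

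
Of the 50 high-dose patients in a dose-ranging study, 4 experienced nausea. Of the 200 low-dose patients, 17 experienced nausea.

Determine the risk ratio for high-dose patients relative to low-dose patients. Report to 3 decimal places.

risk, high-dose patients = 4/50 = 0.0800
risk, low-dose patients = 17/200 = 0.0850
RR = 0.0800 / 0.0850 = 0.941

RR = 0.941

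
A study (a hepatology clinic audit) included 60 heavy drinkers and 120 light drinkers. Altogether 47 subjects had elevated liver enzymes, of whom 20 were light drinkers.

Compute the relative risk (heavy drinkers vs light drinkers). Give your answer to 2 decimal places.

2.70

heavy drinkers with the outcome: 47 − 20 = 27
heavy drinkers without the outcome: 60 − 27 = 33
light drinkers without the outcome: 120 − 20 = 100
risk, heavy drinkers = 27/60 = 0.4500
risk, light drinkers = 20/120 = 0.1667
RR = 0.4500 / 0.1667 = 2.70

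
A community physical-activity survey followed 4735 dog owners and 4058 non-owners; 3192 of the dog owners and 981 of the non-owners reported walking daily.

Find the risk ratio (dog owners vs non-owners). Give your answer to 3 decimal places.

risk, dog owners = 3192/4735 = 0.6741
risk, non-owners = 981/4058 = 0.2417
RR = 0.6741 / 0.2417 = 2.789

RR: 2.789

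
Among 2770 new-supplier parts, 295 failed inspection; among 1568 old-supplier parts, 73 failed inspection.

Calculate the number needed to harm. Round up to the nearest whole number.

NNH: 17

risk, new-supplier parts = 295/2770 = 0.106498
risk, old-supplier parts = 73/1568 = 0.046556
absolute risk difference = 0.059942
1 / 0.059942 = 16.683 → round up → 17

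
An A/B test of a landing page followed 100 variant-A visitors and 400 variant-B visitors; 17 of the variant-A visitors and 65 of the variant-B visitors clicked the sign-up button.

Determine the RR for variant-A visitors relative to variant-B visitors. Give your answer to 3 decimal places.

RR = 1.046

risk, variant-A visitors = 17/100 = 0.1700
risk, variant-B visitors = 65/400 = 0.1625
RR = 0.1700 / 0.1625 = 1.046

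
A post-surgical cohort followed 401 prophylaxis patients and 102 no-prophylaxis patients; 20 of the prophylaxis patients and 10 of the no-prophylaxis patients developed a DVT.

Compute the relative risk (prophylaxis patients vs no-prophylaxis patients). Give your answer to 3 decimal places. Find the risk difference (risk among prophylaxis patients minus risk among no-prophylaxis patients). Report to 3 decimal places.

RR = 0.509; RD = -0.048

risk, prophylaxis patients = 20/401 = 0.04988
risk, no-prophylaxis patients = 10/102 = 0.09804
RR = 0.04988 / 0.09804 = 0.509
risk difference = 0.04988 − 0.09804 = -0.048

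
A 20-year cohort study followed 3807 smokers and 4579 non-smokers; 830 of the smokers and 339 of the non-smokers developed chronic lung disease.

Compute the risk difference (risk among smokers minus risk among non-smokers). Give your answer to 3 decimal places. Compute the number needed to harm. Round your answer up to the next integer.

RD = 0.144; NNH = 7

risk, smokers = 830/3807 = 0.2180
risk, non-smokers = 339/4579 = 0.0740
risk difference = 0.2180 − 0.0740 = 0.144
absolute risk difference = 0.143986
1 / 0.143986 = 6.945 → round up → 7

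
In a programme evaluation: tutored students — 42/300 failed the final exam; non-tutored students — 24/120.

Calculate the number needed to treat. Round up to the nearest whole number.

NNT = 17

risk, tutored students = 42/300 = 0.140000
risk, non-tutored students = 24/120 = 0.200000
absolute risk difference = 0.060000
1 / 0.060000 = 16.667 → round up → 17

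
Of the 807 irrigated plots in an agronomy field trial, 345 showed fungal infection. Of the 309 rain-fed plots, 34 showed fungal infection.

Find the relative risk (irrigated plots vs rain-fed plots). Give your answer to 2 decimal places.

RR ≈ 3.89

risk, irrigated plots = 345/807 = 0.4275
risk, rain-fed plots = 34/309 = 0.1100
RR = 0.4275 / 0.1100 = 3.89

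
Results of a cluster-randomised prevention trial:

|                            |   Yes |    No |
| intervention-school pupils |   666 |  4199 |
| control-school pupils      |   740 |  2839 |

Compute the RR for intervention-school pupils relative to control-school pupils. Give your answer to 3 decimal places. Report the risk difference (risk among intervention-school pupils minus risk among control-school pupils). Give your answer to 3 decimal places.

RR = 0.662; RD = -0.070

risk, intervention-school pupils = 666/4865 = 0.1369
risk, control-school pupils = 740/3579 = 0.2068
RR = 0.1369 / 0.2068 = 0.662
risk difference = 0.1369 − 0.2068 = -0.070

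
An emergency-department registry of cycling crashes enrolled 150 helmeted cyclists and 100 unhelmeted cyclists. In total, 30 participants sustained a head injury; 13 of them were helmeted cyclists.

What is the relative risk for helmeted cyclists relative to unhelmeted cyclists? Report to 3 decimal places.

helmeted cyclists without the outcome: 150 − 13 = 137
unhelmeted cyclists with the outcome: 30 − 13 = 17
unhelmeted cyclists without the outcome: 100 − 17 = 83
risk, helmeted cyclists = 13/150 = 0.0867
risk, unhelmeted cyclists = 17/100 = 0.1700
RR = 0.0867 / 0.1700 = 0.510

RR ≈ 0.510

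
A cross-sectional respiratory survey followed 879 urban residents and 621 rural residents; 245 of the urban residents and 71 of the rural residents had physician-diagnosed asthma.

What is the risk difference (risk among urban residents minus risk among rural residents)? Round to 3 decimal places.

RD: 0.164

risk, urban residents = 245/879 = 0.2787
risk, rural residents = 71/621 = 0.1143
risk difference = 0.2787 − 0.1143 = 0.164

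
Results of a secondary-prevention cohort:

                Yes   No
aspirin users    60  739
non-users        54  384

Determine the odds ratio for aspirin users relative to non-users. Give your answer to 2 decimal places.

OR = (60 × 384) / (739 × 54) = 23040/39906 ≈ 0.58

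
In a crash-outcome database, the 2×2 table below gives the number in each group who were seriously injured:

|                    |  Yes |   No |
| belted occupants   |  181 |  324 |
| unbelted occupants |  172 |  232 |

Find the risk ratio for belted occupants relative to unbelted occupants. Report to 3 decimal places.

0.842

risk, belted occupants = 181/505 = 0.3584
risk, unbelted occupants = 172/404 = 0.4257
RR = 0.3584 / 0.4257 = 0.842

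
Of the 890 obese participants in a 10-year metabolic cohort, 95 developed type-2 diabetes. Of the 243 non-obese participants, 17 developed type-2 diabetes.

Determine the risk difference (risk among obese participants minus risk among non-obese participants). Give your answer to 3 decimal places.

0.037

risk, obese participants = 95/890 = 0.1067
risk, non-obese participants = 17/243 = 0.0700
risk difference = 0.1067 − 0.0700 = 0.037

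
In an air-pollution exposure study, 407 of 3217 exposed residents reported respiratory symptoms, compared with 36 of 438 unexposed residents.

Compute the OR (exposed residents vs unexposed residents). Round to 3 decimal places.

OR = (407 × 402) / (2810 × 36) = 163614/101160 ≈ 1.617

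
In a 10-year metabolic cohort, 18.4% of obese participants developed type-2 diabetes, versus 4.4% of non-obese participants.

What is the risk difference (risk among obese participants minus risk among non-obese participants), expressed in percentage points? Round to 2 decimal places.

risk difference = 0.18400 − 0.04400 = 0.14000 → 14.00 percentage points

RD: 14.00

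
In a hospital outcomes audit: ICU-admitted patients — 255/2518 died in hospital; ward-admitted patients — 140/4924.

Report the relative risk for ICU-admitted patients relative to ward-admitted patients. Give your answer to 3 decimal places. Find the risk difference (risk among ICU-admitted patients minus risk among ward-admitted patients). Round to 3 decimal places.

risk, ICU-admitted patients = 255/2518 = 0.10127
risk, ward-admitted patients = 140/4924 = 0.02843
RR = 0.10127 / 0.02843 = 3.562
risk difference = 0.10127 − 0.02843 = 0.073

RR = 3.562; RD = 0.073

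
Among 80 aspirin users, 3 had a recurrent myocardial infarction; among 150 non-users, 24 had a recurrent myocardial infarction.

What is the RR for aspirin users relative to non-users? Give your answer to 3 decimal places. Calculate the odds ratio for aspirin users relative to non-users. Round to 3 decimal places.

RR = 0.234; OR = 0.205

risk, aspirin users = 3/80 = 0.03750
risk, non-users = 24/150 = 0.16000
RR = 0.03750 / 0.16000 = 0.234
OR = (3 × 126) / (77 × 24) = 378/1848 ≈ 0.205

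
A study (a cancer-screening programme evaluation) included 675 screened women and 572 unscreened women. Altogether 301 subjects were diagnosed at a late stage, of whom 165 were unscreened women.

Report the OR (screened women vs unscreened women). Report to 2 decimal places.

screened women with the outcome: 301 − 165 = 136
screened women without the outcome: 675 − 136 = 539
unscreened women without the outcome: 572 − 165 = 407
OR = (136 × 407) / (539 × 165) = 55352/88935 ≈ 0.62

OR: 0.62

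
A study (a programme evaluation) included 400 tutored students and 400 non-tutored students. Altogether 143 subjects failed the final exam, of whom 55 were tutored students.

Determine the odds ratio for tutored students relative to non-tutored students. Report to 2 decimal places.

OR = 0.57

tutored students without the outcome: 400 − 55 = 345
non-tutored students with the outcome: 143 − 55 = 88
non-tutored students without the outcome: 400 − 88 = 312
odds, tutored students = 55/345 = 0.1594
odds, non-tutored students = 88/312 = 0.2821
OR = 0.1594 / 0.2821 = 0.57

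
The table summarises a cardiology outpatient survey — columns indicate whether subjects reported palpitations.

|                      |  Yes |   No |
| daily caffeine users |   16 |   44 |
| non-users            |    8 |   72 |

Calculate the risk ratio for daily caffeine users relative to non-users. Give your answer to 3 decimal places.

risk, daily caffeine users = 16/60 = 0.2667
risk, non-users = 8/80 = 0.1000
RR = 0.2667 / 0.1000 = 2.667

RR = 2.667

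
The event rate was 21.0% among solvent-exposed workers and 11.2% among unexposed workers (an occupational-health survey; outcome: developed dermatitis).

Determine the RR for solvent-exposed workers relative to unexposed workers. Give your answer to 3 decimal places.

RR = 0.2100 / 0.1120 = 1.875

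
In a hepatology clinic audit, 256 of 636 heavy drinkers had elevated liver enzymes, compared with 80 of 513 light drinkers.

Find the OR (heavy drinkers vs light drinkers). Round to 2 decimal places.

OR = (256 × 433) / (380 × 80) = 110848/30400 ≈ 3.65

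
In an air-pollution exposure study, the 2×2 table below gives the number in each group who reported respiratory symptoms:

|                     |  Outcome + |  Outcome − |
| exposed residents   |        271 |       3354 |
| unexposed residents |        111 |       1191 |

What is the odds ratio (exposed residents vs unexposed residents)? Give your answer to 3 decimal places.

odds, exposed residents = 271/3354 = 0.0808
odds, unexposed residents = 111/1191 = 0.0932
OR = 0.0808 / 0.0932 = 0.867

0.867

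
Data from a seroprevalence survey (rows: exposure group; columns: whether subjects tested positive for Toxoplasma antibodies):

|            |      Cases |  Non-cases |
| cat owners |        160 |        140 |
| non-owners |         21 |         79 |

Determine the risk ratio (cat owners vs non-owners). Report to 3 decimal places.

2.540

risk, cat owners = 160/300 = 0.5333
risk, non-owners = 21/100 = 0.2100
RR = 0.5333 / 0.2100 = 2.540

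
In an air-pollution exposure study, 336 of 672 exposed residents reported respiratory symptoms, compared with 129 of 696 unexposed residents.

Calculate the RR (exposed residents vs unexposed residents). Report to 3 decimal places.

risk, exposed residents = 336/672 = 0.5000
risk, unexposed residents = 129/696 = 0.1853
RR = 0.5000 / 0.1853 = 2.698

RR = 2.698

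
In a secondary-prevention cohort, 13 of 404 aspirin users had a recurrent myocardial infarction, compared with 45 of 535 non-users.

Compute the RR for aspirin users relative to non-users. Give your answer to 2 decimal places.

RR: 0.38

risk, aspirin users = 13/404 = 0.03218
risk, non-users = 45/535 = 0.08411
RR = 0.03218 / 0.08411 = 0.38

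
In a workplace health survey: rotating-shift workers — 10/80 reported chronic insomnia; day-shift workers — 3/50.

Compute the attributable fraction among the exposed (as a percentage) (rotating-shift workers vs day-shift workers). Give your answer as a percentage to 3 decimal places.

risk, rotating-shift workers = 10/80 = 0.1250
risk, day-shift workers = 3/50 = 0.0600
AR% = (0.1250 − 0.0600) / 0.1250 = 0.5200 → 52.000%

52.000%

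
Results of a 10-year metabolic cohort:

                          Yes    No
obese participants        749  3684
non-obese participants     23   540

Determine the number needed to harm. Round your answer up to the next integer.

risk, obese participants = 749/4433 = 0.168960
risk, non-obese participants = 23/563 = 0.040853
absolute risk difference = 0.128107
1 / 0.128107 = 7.806 → round up → 8

8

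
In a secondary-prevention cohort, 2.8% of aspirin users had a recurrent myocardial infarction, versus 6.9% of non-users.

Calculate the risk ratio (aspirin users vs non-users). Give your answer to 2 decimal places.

RR = 0.02800 / 0.06900 = 0.41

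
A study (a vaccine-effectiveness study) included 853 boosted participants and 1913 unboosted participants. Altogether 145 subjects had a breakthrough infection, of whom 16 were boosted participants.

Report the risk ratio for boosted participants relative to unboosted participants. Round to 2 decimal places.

boosted participants without the outcome: 853 − 16 = 837
unboosted participants with the outcome: 145 − 16 = 129
unboosted participants without the outcome: 1913 − 129 = 1784
risk, boosted participants = 16/853 = 0.01876
risk, unboosted participants = 129/1913 = 0.06743
RR = 0.01876 / 0.06743 = 0.28

RR ≈ 0.28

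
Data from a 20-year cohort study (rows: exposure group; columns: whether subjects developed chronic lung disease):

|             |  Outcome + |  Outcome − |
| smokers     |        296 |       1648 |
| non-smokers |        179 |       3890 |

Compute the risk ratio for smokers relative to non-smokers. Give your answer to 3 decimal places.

RR: 3.461

risk, smokers = 296/1944 = 0.15226
risk, non-smokers = 179/4069 = 0.04399
RR = 0.15226 / 0.04399 = 3.461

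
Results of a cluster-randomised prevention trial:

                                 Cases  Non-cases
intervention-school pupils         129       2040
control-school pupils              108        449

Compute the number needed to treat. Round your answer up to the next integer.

8

risk, intervention-school pupils = 129/2169 = 0.059474
risk, control-school pupils = 108/557 = 0.193896
absolute risk difference = 0.134421
1 / 0.134421 = 7.439 → round up → 8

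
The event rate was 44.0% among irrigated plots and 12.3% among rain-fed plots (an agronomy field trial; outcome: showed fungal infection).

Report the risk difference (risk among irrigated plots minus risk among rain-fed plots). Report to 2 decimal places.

risk difference = 0.4400 − 0.1230 = 0.32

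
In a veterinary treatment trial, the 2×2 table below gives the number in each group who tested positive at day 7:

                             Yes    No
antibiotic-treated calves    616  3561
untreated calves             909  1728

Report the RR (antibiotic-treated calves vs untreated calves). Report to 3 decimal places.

risk, antibiotic-treated calves = 616/4177 = 0.1475
risk, untreated calves = 909/2637 = 0.3447
RR = 0.1475 / 0.3447 = 0.428

RR ≈ 0.428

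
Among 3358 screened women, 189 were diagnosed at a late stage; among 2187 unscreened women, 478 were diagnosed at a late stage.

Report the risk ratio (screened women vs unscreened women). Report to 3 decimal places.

risk, screened women = 189/3358 = 0.0563
risk, unscreened women = 478/2187 = 0.2186
RR = 0.0563 / 0.2186 = 0.258

RR: 0.258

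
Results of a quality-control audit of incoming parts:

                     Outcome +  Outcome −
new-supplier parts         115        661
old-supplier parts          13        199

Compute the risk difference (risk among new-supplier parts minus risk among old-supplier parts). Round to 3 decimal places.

risk, new-supplier parts = 115/776 = 0.1482
risk, old-supplier parts = 13/212 = 0.0613
risk difference = 0.1482 − 0.0613 = 0.087

0.087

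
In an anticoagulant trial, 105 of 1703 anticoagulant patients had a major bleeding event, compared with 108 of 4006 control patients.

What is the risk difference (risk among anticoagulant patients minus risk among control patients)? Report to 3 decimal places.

RD = 0.035

risk, anticoagulant patients = 105/1703 = 0.06166
risk, control patients = 108/4006 = 0.02696
risk difference = 0.06166 − 0.02696 = 0.035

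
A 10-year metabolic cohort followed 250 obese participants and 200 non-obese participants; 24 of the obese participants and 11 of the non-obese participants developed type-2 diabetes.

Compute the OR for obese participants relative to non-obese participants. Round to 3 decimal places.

OR: 1.825

odds, obese participants = 24/226 = 0.1062
odds, non-obese participants = 11/189 = 0.0582
OR = 0.1062 / 0.0582 = 1.825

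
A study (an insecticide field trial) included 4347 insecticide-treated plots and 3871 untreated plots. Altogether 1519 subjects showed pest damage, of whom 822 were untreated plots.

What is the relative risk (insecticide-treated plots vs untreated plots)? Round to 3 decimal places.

RR: 0.755

insecticide-treated plots with the outcome: 1519 − 822 = 697
insecticide-treated plots without the outcome: 4347 − 697 = 3650
untreated plots without the outcome: 3871 − 822 = 3049
risk, insecticide-treated plots = 697/4347 = 0.1603
risk, untreated plots = 822/3871 = 0.2123
RR = 0.1603 / 0.2123 = 0.755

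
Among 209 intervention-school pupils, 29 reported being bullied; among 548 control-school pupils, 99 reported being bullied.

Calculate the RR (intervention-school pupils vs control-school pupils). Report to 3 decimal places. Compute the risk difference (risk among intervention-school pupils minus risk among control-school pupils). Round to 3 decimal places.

risk, intervention-school pupils = 29/209 = 0.1388
risk, control-school pupils = 99/548 = 0.1807
RR = 0.1388 / 0.1807 = 0.768
risk difference = 0.1388 − 0.1807 = -0.042

RR = 0.768; RD = -0.042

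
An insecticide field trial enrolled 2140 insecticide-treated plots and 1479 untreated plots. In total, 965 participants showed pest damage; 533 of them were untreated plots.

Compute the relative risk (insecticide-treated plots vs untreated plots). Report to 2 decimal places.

insecticide-treated plots with the outcome: 965 − 533 = 432
insecticide-treated plots without the outcome: 2140 − 432 = 1708
untreated plots without the outcome: 1479 − 533 = 946
risk, insecticide-treated plots = 432/2140 = 0.2019
risk, untreated plots = 533/1479 = 0.3604
RR = 0.2019 / 0.3604 = 0.56

RR ≈ 0.56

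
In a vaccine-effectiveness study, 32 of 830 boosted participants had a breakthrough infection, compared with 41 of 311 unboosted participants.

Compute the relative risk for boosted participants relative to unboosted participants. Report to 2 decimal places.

0.29

risk, boosted participants = 32/830 = 0.03855
risk, unboosted participants = 41/311 = 0.13183
RR = 0.03855 / 0.13183 = 0.29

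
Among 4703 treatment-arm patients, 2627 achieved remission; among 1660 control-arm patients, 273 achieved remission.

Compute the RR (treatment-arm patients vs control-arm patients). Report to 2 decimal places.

3.40

risk, treatment-arm patients = 2627/4703 = 0.5586
risk, control-arm patients = 273/1660 = 0.1645
RR = 0.5586 / 0.1645 = 3.40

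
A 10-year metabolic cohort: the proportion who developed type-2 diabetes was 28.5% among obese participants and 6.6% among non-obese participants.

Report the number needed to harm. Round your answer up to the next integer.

NNH ≈ 5

absolute risk difference = 0.219000
1 / 0.219000 = 4.566 → round up → 5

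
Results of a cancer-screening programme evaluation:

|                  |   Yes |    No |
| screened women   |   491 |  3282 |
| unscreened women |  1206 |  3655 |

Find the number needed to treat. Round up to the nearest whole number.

risk, screened women = 491/3773 = 0.130135
risk, unscreened women = 1206/4861 = 0.248097
absolute risk difference = 0.117962
1 / 0.117962 = 8.477 → round up → 9

NNT ≈ 9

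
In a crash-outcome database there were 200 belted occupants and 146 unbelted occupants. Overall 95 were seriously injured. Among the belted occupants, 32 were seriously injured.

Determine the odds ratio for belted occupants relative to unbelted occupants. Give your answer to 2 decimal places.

OR ≈ 0.25

belted occupants without the outcome: 200 − 32 = 168
unbelted occupants with the outcome: 95 − 32 = 63
unbelted occupants without the outcome: 146 − 63 = 83
odds, belted occupants = 32/168 = 0.1905
odds, unbelted occupants = 63/83 = 0.7590
OR = 0.1905 / 0.7590 = 0.25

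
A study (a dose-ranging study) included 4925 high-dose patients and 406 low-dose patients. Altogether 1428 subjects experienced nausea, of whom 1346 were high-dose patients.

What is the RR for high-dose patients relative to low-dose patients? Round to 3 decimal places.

1.353

high-dose patients without the outcome: 4925 − 1346 = 3579
low-dose patients with the outcome: 1428 − 1346 = 82
low-dose patients without the outcome: 406 − 82 = 324
risk, high-dose patients = 1346/4925 = 0.2733
risk, low-dose patients = 82/406 = 0.2020
RR = 0.2733 / 0.2020 = 1.353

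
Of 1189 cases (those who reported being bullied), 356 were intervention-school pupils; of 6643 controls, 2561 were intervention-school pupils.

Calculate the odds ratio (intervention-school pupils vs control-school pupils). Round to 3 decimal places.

OR = (356 × 4082) / (2561 × 833) = 1453192/2133313 ≈ 0.681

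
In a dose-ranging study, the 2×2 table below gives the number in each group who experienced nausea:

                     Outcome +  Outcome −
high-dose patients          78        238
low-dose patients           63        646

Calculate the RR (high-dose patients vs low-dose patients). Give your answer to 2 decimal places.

2.78

risk, high-dose patients = 78/316 = 0.2468
risk, low-dose patients = 63/709 = 0.0889
RR = 0.2468 / 0.0889 = 2.78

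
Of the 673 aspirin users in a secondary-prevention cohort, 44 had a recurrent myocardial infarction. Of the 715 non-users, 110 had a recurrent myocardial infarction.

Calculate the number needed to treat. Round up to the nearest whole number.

NNT: 12

risk, aspirin users = 44/673 = 0.065379
risk, non-users = 110/715 = 0.153846
absolute risk difference = 0.088467
1 / 0.088467 = 11.304 → round up → 12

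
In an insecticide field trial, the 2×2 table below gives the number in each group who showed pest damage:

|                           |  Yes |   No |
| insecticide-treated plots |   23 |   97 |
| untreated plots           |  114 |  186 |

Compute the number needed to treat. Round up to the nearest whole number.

risk, insecticide-treated plots = 23/120 = 0.191667
risk, untreated plots = 114/300 = 0.380000
absolute risk difference = 0.188333
1 / 0.188333 = 5.310 → round up → 6

6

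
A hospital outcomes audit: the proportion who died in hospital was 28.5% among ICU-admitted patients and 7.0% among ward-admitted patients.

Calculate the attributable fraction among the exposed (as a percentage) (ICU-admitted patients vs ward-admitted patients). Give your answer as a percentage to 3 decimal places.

AR% = (0.2850 − 0.0700) / 0.2850 = 0.7544 → 75.439%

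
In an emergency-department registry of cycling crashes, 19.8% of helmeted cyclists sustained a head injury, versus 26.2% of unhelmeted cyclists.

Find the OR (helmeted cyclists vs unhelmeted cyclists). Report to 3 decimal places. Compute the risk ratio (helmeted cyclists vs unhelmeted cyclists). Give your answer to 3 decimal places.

odds, helmeted cyclists = 0.1980/0.8020 = 0.2469
odds, unhelmeted cyclists = 0.2620/0.7380 = 0.3550
OR = 0.2469 / 0.3550 = 0.695
RR = 0.1980 / 0.2620 = 0.756

OR = 0.695; RR = 0.756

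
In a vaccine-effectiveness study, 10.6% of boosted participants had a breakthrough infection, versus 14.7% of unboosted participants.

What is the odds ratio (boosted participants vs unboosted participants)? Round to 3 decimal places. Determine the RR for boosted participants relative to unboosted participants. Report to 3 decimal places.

odds, boosted participants = 0.1060/0.8940 = 0.1186
odds, unboosted participants = 0.1470/0.8530 = 0.1723
OR = 0.1186 / 0.1723 = 0.688
RR = 0.1060 / 0.1470 = 0.721

OR = 0.688; RR = 0.721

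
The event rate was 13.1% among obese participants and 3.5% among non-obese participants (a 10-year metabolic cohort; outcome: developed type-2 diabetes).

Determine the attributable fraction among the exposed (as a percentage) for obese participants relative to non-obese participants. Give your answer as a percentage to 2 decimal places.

AR% = (0.13100 − 0.03500) / 0.13100 = 0.7328 → 73.28%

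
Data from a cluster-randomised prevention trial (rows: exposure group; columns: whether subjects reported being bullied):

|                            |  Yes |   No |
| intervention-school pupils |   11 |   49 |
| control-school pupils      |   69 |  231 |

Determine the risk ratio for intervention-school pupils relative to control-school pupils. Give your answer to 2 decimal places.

RR = 0.80

risk, intervention-school pupils = 11/60 = 0.1833
risk, control-school pupils = 69/300 = 0.2300
RR = 0.1833 / 0.2300 = 0.80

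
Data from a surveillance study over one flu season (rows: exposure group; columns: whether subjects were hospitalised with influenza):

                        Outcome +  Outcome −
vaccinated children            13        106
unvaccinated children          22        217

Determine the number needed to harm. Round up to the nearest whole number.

59

risk, vaccinated children = 13/119 = 0.109244
risk, unvaccinated children = 22/239 = 0.092050
absolute risk difference = 0.017193
1 / 0.017193 = 58.163 → round up → 59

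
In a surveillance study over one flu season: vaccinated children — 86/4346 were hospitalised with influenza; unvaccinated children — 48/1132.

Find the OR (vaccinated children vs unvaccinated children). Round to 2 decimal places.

odds, vaccinated children = 86/4260 = 0.02019
odds, unvaccinated children = 48/1084 = 0.04428
OR = 0.02019 / 0.04428 = 0.46

0.46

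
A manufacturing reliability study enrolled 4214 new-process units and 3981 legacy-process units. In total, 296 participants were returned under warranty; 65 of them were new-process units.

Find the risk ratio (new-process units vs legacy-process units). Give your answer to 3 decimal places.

RR = 0.266

new-process units without the outcome: 4214 − 65 = 4149
legacy-process units with the outcome: 296 − 65 = 231
legacy-process units without the outcome: 3981 − 231 = 3750
risk, new-process units = 65/4214 = 0.01542
risk, legacy-process units = 231/3981 = 0.05803
RR = 0.01542 / 0.05803 = 0.266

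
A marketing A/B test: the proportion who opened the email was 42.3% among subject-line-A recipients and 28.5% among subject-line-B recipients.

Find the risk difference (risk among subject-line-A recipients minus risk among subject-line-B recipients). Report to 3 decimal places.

risk difference = 0.4230 − 0.2850 = 0.138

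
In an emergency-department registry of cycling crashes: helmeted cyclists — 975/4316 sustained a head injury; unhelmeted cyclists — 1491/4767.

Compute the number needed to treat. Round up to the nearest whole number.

12

risk, helmeted cyclists = 975/4316 = 0.225904
risk, unhelmeted cyclists = 1491/4767 = 0.312775
absolute risk difference = 0.086872
1 / 0.086872 = 11.511 → round up → 12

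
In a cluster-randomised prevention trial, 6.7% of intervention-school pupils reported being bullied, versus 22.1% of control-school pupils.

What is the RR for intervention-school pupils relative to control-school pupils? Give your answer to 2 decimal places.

RR = 0.0670 / 0.2210 = 0.30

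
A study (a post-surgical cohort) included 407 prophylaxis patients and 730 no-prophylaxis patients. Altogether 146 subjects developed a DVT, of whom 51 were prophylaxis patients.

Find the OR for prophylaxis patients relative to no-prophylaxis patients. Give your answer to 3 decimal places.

prophylaxis patients without the outcome: 407 − 51 = 356
no-prophylaxis patients with the outcome: 146 − 51 = 95
no-prophylaxis patients without the outcome: 730 − 95 = 635
OR = (51 × 635) / (356 × 95) = 32385/33820 ≈ 0.958

OR: 0.958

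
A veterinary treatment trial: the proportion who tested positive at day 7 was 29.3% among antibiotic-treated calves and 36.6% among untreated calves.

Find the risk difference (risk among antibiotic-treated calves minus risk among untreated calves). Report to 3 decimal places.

risk difference = 0.2930 − 0.3660 = -0.073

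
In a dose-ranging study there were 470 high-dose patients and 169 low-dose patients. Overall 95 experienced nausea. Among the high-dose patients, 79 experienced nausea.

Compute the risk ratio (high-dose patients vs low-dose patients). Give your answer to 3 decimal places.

1.775

high-dose patients without the outcome: 470 − 79 = 391
low-dose patients with the outcome: 95 − 79 = 16
low-dose patients without the outcome: 169 − 16 = 153
risk, high-dose patients = 79/470 = 0.1681
risk, low-dose patients = 16/169 = 0.0947
RR = 0.1681 / 0.0947 = 1.775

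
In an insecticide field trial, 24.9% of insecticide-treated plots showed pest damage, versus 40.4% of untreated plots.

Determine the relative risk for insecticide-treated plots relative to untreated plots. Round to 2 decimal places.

RR = 0.2490 / 0.4040 = 0.62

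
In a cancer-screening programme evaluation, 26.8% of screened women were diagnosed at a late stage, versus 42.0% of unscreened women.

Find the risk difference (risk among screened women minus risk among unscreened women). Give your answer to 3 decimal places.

risk difference = 0.2680 − 0.4200 = -0.152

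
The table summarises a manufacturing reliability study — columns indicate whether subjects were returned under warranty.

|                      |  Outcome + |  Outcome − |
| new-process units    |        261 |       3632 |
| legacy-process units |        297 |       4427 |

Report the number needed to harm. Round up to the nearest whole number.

risk, new-process units = 261/3893 = 0.067043
risk, legacy-process units = 297/4724 = 0.062870
absolute risk difference = 0.004173
1 / 0.004173 = 239.636 → round up → 240

NNH: 240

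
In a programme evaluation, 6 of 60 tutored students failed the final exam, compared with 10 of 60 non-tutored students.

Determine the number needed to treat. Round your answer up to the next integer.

risk, tutored students = 6/60 = 0.100000
risk, non-tutored students = 10/60 = 0.166667
absolute risk difference = 0.066667
1 / 0.066667 = 15.000 → round up → 15

NNT = 15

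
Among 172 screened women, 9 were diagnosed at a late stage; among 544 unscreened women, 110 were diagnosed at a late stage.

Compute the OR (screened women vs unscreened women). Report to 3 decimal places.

OR ≈ 0.218

odds, screened women = 9/163 = 0.0552
odds, unscreened women = 110/434 = 0.2535
OR = 0.0552 / 0.2535 = 0.218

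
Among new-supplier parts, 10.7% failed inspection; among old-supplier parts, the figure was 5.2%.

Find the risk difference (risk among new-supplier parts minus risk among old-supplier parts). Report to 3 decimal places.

risk difference = 0.1070 − 0.0520 = 0.055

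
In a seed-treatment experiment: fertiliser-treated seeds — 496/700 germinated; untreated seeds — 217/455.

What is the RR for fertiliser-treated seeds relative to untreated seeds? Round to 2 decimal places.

RR: 1.49

risk, fertiliser-treated seeds = 496/700 = 0.7086
risk, untreated seeds = 217/455 = 0.4769
RR = 0.7086 / 0.4769 = 1.49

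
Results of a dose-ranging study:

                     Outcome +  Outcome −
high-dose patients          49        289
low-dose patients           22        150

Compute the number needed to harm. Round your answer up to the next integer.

59

risk, high-dose patients = 49/338 = 0.144970
risk, low-dose patients = 22/172 = 0.127907
absolute risk difference = 0.017063
1 / 0.017063 = 58.606 → round up → 59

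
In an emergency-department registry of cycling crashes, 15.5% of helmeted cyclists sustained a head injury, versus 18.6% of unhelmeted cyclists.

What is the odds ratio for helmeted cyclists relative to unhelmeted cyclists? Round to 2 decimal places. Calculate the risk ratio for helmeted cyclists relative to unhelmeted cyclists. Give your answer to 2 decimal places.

OR = 0.80; RR = 0.83

odds, helmeted cyclists = 0.1550/0.8450 = 0.1834
odds, unhelmeted cyclists = 0.1860/0.8140 = 0.2285
OR = 0.1834 / 0.2285 = 0.80
RR = 0.1550 / 0.1860 = 0.83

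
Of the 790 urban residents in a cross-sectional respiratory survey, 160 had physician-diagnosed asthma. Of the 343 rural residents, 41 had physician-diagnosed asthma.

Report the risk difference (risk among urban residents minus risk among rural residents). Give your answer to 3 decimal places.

RD: 0.083

risk, urban residents = 160/790 = 0.2025
risk, rural residents = 41/343 = 0.1195
risk difference = 0.2025 − 0.1195 = 0.083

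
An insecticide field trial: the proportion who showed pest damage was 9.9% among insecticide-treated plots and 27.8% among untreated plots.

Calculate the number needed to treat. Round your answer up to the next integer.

absolute risk difference = 0.179000
1 / 0.179000 = 5.587 → round up → 6

6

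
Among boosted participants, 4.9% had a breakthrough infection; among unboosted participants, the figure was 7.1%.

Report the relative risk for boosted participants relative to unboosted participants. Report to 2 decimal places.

RR = 0.04900 / 0.07100 = 0.69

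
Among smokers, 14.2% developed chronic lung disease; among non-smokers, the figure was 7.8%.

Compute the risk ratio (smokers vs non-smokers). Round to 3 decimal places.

RR = 0.1420 / 0.0780 = 1.821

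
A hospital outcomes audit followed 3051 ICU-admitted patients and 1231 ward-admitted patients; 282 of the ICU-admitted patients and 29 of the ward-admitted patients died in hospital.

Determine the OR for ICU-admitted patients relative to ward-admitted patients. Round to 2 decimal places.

OR = (282 × 1202) / (2769 × 29) = 338964/80301 ≈ 4.22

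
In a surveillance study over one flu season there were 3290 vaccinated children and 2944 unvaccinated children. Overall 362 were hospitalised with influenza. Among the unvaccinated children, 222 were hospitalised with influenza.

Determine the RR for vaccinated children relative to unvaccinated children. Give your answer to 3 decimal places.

0.564

vaccinated children with the outcome: 362 − 222 = 140
vaccinated children without the outcome: 3290 − 140 = 3150
unvaccinated children without the outcome: 2944 − 222 = 2722
risk, vaccinated children = 140/3290 = 0.04255
risk, unvaccinated children = 222/2944 = 0.07541
RR = 0.04255 / 0.07541 = 0.564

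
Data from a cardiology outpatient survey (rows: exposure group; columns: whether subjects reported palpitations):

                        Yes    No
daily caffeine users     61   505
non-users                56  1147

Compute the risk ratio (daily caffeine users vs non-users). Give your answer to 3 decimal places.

RR = 2.315

risk, daily caffeine users = 61/566 = 0.10777
risk, non-users = 56/1203 = 0.04655
RR = 0.10777 / 0.04655 = 2.315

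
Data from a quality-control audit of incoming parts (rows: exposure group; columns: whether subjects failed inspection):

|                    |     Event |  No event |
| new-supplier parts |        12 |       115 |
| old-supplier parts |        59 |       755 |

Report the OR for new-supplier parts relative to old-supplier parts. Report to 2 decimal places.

OR = (12 × 755) / (115 × 59) = 9060/6785 ≈ 1.34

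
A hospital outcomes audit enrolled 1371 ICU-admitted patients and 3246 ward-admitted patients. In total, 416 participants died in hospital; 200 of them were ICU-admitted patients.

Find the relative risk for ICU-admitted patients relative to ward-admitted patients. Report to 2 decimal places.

2.19

ICU-admitted patients without the outcome: 1371 − 200 = 1171
ward-admitted patients with the outcome: 416 − 200 = 216
ward-admitted patients without the outcome: 3246 − 216 = 3030
risk, ICU-admitted patients = 200/1371 = 0.1459
risk, ward-admitted patients = 216/3246 = 0.0665
RR = 0.1459 / 0.0665 = 2.19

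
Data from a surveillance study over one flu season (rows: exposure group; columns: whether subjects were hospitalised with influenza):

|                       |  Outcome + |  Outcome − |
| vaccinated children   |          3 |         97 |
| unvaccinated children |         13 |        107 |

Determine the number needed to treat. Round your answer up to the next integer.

NNT = 13

risk, vaccinated children = 3/100 = 0.030000
risk, unvaccinated children = 13/120 = 0.108333
absolute risk difference = 0.078333
1 / 0.078333 = 12.766 → round up → 13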